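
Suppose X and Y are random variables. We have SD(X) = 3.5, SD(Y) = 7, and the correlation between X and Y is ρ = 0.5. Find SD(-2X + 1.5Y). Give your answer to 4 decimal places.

Var(X) = (3.5)² = 12.25;  Var(Y) = (7)² = 49
Cov(X,Y) = ρ·SD(X)·SD(Y) = 0.5·3.5·7 = 12.25
Var(-2X + 1.5Y) = (-2)²·Var(X) + (1.5)²·Var(Y) + 2·(-2)·(1.5)·Cov(X,Y)
= 4·12.25 + 2.25·49 + -6·12.25 = 85.75
SD(-2X + 1.5Y) = √85.75 ≈ 9.2601

9.2601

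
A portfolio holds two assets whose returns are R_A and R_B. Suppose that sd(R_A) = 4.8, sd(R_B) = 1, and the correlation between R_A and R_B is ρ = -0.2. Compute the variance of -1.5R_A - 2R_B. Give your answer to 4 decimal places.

50.0800

Var(R_A) = (4.8)² = 23.04;  Var(R_B) = (1)² = 1
cov(R_A,R_B) = ρ·sd(R_A)·sd(R_B) = -0.2·4.8·1 = -0.96
Var(-1.5R_A - 2R_B) = (-1.5)²·Var(R_A) + (-2)²·Var(R_B) + 2·(-1.5)·(-2)·cov(R_A,R_B)
= 2.25·23.04 + 4·1 + 6·-0.96 = 50.08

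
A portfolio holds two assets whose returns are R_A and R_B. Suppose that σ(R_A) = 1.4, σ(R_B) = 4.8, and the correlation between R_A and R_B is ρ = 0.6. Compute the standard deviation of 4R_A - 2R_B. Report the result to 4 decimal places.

V(R_A) = (1.4)² = 1.96;  V(R_B) = (4.8)² = 23.04
Cov(R_A,R_B) = ρ·σ(R_A)·σ(R_B) = 0.6·1.4·4.8 = 4.032
V(4R_A - 2R_B) = (4)²·V(R_A) + (-2)²·V(R_B) + 2·(4)·(-2)·Cov(R_A,R_B)
= 16·1.96 + 4·23.04 + -16·4.032 = 59.008
σ(4R_A - 2R_B) = √59.008 ≈ 7.6817

7.6817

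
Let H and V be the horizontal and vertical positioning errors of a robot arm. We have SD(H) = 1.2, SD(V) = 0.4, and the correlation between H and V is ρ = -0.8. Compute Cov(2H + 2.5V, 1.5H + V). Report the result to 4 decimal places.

2.5120

Var(H) = (1.2)² = 1.44;  Var(V) = (0.4)² = 0.16
Cov(H,V) = ρ·SD(H)·SD(V) = -0.8·1.2·0.4 = -0.384
Cov(2H + 2.5V, 1.5H + V) = (2)(1.5)Var(H) + (2.5)(1)Var(V) + [(2)(1) + (2.5)(1.5)]Cov(H,V)
= 3·1.44 + 2.5·0.16 + 5.75·-0.384 = 2.512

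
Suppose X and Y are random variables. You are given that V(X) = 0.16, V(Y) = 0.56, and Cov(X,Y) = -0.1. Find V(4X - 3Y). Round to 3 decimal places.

V(4X - 3Y) = (4)²·V(X) + (-3)²·V(Y) + 2·(4)·(-3)·Cov(X,Y)
= 16·0.16 + 9·0.56 + -24·-0.1 = 10

10.000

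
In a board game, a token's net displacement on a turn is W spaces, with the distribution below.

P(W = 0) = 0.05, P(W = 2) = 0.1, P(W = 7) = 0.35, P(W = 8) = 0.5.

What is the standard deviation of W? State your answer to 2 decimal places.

2.31

E[W] = (0)(0.05) + (2)(0.1) + (7)(0.35) + (8)(0.5) = 6.65
E[W²] = (0)²(0.05) + (2)²(0.1) + (7)²(0.35) + (8)²(0.5) = 49.55
V(W) = E[W²] − (E[W])² = 49.55 − (6.65)² = 5.3275
sd(W) = √5.3275 ≈ 2.31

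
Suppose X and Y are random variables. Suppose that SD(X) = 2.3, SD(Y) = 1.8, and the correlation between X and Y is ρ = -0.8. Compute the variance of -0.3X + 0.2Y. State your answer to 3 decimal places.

var(X) = (2.3)² = 5.29;  var(Y) = (1.8)² = 3.24
Cov(X,Y) = ρ·SD(X)·SD(Y) = -0.8·2.3·1.8 = -3.312
var(-0.3X + 0.2Y) = (-0.3)²·var(X) + (0.2)²·var(Y) + 2·(-0.3)·(0.2)·Cov(X,Y)
= 0.09·5.29 + 0.04·3.24 + -0.12·-3.312 = 1.00314

1.003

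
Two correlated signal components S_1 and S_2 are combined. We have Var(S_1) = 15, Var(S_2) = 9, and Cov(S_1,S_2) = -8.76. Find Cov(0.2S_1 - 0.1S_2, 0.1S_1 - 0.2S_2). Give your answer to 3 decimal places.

0.918

Cov(0.2S_1 - 0.1S_2, 0.1S_1 - 0.2S_2) = (0.2)(0.1)Var(S_1) + (-0.1)(-0.2)Var(S_2) + [(0.2)(-0.2) + (-0.1)(0.1)]Cov(S_1,S_2)
= 0.02·15 + 0.02·9 + -0.05·-8.76 = 0.918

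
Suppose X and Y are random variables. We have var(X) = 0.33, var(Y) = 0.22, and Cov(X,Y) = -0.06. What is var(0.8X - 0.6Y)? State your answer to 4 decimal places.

var(0.8X - 0.6Y) = (0.8)²·var(X) + (-0.6)²·var(Y) + 2·(0.8)·(-0.6)·Cov(X,Y)
= 0.64·0.33 + 0.36·0.22 + -0.96·-0.06 = 0.348

0.3480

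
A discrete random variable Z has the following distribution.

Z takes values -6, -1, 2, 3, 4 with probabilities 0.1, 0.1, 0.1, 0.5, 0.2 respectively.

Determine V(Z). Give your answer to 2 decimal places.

8.56

E[Z] = (-6)(0.1) + (-1)(0.1) + (2)(0.1) + (3)(0.5) + (4)(0.2) = 1.8
E[Z²] = (-6)²(0.1) + (-1)²(0.1) + (2)²(0.1) + (3)²(0.5) + (4)²(0.2) = 11.8
V(Z) = E[Z²] − (E[Z])² = 11.8 − (1.8)² = 8.56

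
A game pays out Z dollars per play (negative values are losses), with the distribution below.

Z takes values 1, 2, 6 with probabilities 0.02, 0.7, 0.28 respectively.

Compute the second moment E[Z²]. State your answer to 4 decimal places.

12.9000

E[Z²] = (1)²(0.02) + (2)²(0.7) + (6)²(0.28) = 12.9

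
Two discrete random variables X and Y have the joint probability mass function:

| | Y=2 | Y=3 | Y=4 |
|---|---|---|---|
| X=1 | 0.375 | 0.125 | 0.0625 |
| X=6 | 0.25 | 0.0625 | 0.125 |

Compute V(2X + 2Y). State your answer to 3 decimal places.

E[X] = 3.1875,  E[Y] = 2.5625,  E[XY] = 8.5
V(X) = 16.3125 − (3.1875)² = 6.15234375;  V(Y) = 7.1875 − (2.5625)² = 0.62109375
cov(X,Y) = 8.5 − (3.1875)(2.5625) = 0.33203125
V(2X + 2Y) = (2)²·6.15234375 + (2)²·0.62109375 + 2·(2)·(2)·0.33203125 = 29.75

29.750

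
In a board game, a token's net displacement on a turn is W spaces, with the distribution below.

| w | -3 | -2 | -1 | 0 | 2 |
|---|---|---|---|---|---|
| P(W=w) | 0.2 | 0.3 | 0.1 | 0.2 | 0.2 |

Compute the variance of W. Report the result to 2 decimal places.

3.09

E[W] = (-3)(0.2) + (-2)(0.3) + (-1)(0.1) + (0)(0.2) + (2)(0.2) = -0.9
E[W²] = (-3)²(0.2) + (-2)²(0.3) + (-1)²(0.1) + (0)²(0.2) + (2)²(0.2) = 3.9
Var(W) = E[W²] − (E[W])² = 3.9 − (-0.9)² = 3.09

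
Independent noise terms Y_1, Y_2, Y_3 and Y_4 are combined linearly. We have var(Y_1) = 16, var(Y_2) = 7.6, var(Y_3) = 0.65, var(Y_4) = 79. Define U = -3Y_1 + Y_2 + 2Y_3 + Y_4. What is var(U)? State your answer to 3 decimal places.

By independence, var(U) = (-3)²var(Y_1) + (1)²var(Y_2) + (2)²var(Y_3) + (1)²var(Y_4)
= (-3)²·16 + (1)²·7.6 + (2)²·0.65 + (1)²·79 = 233.2

233.200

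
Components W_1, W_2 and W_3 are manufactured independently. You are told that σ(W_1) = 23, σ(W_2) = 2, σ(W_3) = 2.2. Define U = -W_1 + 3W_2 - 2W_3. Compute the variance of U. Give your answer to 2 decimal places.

Var(W_1) = 529, Var(W_2) = 4, Var(W_3) = 4.84
By independence, Var(U) = (-1)²Var(W_1) + (3)²Var(W_2) + (-2)²Var(W_3)
= (-1)²·529 + (3)²·4 + (-2)²·4.84 = 584.36

584.36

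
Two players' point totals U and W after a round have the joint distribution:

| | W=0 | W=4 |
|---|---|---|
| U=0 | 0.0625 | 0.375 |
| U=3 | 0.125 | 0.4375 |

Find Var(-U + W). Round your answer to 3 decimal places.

E[U] = 1.6875,  E[W] = 3.25,  E[UW] = 5.25
Var(U) = 5.0625 − (1.6875)² = 2.21484375;  Var(W) = 13 − (3.25)² = 2.4375
cov(U,W) = 5.25 − (1.6875)(3.25) = -0.234375
Var(-U + W) = (-1)²·2.21484375 + (1)²·2.4375 + 2·(-1)·(1)·-0.234375 = 5.12109375

5.121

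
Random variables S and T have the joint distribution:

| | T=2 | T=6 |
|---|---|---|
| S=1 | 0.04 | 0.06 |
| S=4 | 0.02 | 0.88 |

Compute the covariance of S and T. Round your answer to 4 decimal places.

E[S] = 3.7,  E[T] = 5.76
E[ST] = 21.72
Cov(S,T) = E[ST] − E[S]E[T] = 21.72 − (3.7)(5.76) = 0.408

0.4080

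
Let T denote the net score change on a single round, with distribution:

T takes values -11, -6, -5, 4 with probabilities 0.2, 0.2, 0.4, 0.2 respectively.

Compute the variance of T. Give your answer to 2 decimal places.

23.44

E[T] = (-11)(0.2) + (-6)(0.2) + (-5)(0.4) + (4)(0.2) = -4.6
E[T²] = (-11)²(0.2) + (-6)²(0.2) + (-5)²(0.4) + (4)²(0.2) = 44.6
V(T) = E[T²] − (E[T])² = 44.6 − (-4.6)² = 23.44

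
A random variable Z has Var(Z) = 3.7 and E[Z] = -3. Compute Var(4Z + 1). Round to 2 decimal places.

Var(4Z + 1) = (4)²·Var(Z) = 16·3.7 = 59.2

59.20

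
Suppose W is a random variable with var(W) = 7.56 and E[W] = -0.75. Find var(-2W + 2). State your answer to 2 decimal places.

var(-2W + 2) = (-2)²·var(W) = 4·7.56 = 30.24

30.24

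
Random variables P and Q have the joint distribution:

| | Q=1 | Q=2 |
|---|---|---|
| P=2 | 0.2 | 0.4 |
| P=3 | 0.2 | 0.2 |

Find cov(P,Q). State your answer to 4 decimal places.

-0.0400

E[P] = 2.4,  E[Q] = 1.6
E[PQ] = 3.8
cov(P,Q) = E[PQ] − E[P]E[Q] = 3.8 − (2.4)(1.6) = -0.04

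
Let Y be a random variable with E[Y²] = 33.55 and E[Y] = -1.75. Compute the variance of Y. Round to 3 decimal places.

Var(Y) = 33.55 − (-1.75)² = 30.4875

30.488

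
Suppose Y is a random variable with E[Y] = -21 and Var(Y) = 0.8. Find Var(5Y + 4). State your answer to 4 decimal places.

20.0000

Var(5Y + 4) = (5)²·Var(Y) = 25·0.8 = 20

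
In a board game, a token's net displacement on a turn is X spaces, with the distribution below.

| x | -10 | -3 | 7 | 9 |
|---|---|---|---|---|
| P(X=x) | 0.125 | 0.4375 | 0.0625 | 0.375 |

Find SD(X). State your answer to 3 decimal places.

E[X] = (-10)(0.125) + (-3)(0.4375) + (7)(0.0625) + (9)(0.375) = 1.25
E[X²] = (-10)²(0.125) + (-3)²(0.4375) + (7)²(0.0625) + (9)²(0.375) = 49.875
Var(X) = E[X²] − (E[X])² = 49.875 − (1.25)² = 48.3125
SD(X) = √48.3125 ≈ 6.951

6.951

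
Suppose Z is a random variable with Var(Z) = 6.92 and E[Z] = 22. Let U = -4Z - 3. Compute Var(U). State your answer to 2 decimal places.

Var(-4Z - 3) = (-4)²·Var(Z) = 16·6.92 = 110.72

110.72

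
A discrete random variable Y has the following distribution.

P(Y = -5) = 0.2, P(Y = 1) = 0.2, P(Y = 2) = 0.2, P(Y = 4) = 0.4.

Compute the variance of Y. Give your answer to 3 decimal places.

E[Y] = (-5)(0.2) + (1)(0.2) + (2)(0.2) + (4)(0.4) = 1.2
E[Y²] = (-5)²(0.2) + (1)²(0.2) + (2)²(0.2) + (4)²(0.4) = 12.4
Var(Y) = E[Y²] − (E[Y])² = 12.4 − (1.2)² = 10.96

10.960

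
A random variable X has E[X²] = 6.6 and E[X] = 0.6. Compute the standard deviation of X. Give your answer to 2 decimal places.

V(X) = 6.6 − (0.6)² = 6.24
SD(X) = √6.24 ≈ 2.50

2.50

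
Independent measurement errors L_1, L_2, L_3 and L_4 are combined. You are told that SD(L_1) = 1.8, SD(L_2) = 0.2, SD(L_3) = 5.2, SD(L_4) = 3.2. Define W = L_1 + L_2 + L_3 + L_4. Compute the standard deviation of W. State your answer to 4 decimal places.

var(L_1) = 3.24, var(L_2) = 0.04, var(L_3) = 27.04, var(L_4) = 10.24
By independence, var(W) = (1)²var(L_1) + (1)²var(L_2) + (1)²var(L_3) + (1)²var(L_4)
= (1)²·3.24 + (1)²·0.04 + (1)²·27.04 + (1)²·10.24 = 40.56
SD(W) = √40.56 ≈ 6.3687

6.3687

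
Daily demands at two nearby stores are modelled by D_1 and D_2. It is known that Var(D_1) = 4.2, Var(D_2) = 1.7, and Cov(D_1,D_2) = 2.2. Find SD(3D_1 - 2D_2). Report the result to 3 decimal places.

Var(3D_1 - 2D_2) = (3)²·Var(D_1) + (-2)²·Var(D_2) + 2·(3)·(-2)·Cov(D_1,D_2)
= 9·4.2 + 4·1.7 + -12·2.2 = 18.2
SD(3D_1 - 2D_2) = √18.2 ≈ 4.266

4.266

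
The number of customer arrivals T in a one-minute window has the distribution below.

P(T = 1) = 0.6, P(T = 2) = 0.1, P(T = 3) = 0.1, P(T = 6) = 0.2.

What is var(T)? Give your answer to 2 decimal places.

E[T] = (1)(0.6) + (2)(0.1) + (3)(0.1) + (6)(0.2) = 2.3
E[T²] = (1)²(0.6) + (2)²(0.1) + (3)²(0.1) + (6)²(0.2) = 9.1
var(T) = E[T²] − (E[T])² = 9.1 − (2.3)² = 3.81

3.81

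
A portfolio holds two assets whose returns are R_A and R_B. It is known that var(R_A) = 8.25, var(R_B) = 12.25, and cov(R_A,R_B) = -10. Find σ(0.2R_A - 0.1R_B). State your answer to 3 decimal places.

0.923

var(0.2R_A - 0.1R_B) = (0.2)²·var(R_A) + (-0.1)²·var(R_B) + 2·(0.2)·(-0.1)·cov(R_A,R_B)
= 0.04·8.25 + 0.01·12.25 + -0.04·-10 = 0.8525
σ(0.2R_A - 0.1R_B) = √0.8525 ≈ 0.923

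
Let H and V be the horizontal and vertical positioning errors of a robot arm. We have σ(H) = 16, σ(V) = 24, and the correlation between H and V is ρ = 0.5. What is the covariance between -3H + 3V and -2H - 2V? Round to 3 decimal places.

Var(H) = (16)² = 256;  Var(V) = (24)² = 576
Cov(H,V) = ρ·σ(H)·σ(V) = 0.5·16·24 = 192
Cov(-3H + 3V, -2H - 2V) = (-3)(-2)Var(H) + (3)(-2)Var(V) + [(-3)(-2) + (3)(-2)]Cov(H,V)
= 6·256 + -6·576 + 0·192 = -1920

-1920.000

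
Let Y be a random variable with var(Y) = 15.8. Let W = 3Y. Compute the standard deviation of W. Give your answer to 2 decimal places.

11.92

var(3Y) = (3)²·15.8 = 142.2
SD(W) = √142.2 ≈ 11.92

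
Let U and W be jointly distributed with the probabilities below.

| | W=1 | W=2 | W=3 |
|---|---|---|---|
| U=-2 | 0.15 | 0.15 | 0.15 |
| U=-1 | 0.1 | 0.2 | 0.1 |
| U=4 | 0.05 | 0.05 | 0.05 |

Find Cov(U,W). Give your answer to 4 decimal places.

0.0000

E[U] = -0.7,  E[W] = 2
E[UW] = -1.4
Cov(U,W) = E[UW] − E[U]E[W] = -1.4 − (-0.7)(2) = 0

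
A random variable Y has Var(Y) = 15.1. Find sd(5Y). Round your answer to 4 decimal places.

Var(5Y) = (5)²·15.1 = 377.5
sd(5Y) = √377.5 ≈ 19.4294

19.4294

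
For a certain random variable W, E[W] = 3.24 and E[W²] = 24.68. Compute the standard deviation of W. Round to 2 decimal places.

var(W) = 24.68 − (3.24)² = 14.1824
sd(W) = √14.1824 ≈ 3.77

3.77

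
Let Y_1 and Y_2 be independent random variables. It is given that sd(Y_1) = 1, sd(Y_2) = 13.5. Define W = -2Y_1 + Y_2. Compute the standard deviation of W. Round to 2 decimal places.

13.65

V(Y_1) = 1, V(Y_2) = 182.25
By independence, V(W) = (-2)²V(Y_1) + (1)²V(Y_2)
= (-2)²·1 + (1)²·182.25 = 186.25
sd(W) = √186.25 ≈ 13.65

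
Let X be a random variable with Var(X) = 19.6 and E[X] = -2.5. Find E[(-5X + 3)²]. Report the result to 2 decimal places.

E[-5X + 3] = -5·-2.5 + 3 = 15.5
Var(-5X + 3) = (-5)²·19.6 = 490
E[(-5X + 3)²] = Var((-5X + 3)) + (E[(-5X + 3)])² = 490 + (15.5)² = 730.25

730.25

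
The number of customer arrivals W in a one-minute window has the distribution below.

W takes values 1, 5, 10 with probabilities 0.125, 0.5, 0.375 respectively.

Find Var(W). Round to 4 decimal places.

9.4844

E[W] = (1)(0.125) + (5)(0.5) + (10)(0.375) = 6.375
E[W²] = (1)²(0.125) + (5)²(0.5) + (10)²(0.375) = 50.125
Var(W) = E[W²] − (E[W])² = 50.125 − (6.375)² = 9.484375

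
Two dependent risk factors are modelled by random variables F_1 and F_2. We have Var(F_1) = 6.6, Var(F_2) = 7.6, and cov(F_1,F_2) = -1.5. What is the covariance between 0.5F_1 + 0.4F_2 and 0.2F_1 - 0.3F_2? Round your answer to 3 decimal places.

-0.147

cov(0.5F_1 + 0.4F_2, 0.2F_1 - 0.3F_2) = (0.5)(0.2)Var(F_1) + (0.4)(-0.3)Var(F_2) + [(0.5)(-0.3) + (0.4)(0.2)]cov(F_1,F_2)
= 0.1·6.6 + -0.12·7.6 + -0.07·-1.5 = -0.147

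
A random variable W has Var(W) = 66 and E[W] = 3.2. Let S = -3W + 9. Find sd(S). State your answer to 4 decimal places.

24.3721

Var(-3W + 9) = (-3)²·66 = 594
sd(S) = √594 ≈ 24.3721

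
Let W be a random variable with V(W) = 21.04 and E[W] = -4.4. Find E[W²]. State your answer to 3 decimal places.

E[W²] = V(W) + (E[W])² = 21.04 + (-4.4)² = 40.4

40.400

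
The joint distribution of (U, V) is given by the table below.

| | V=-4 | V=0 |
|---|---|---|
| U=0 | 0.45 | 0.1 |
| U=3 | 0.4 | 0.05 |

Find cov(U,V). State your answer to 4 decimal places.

E[U] = 1.35,  E[V] = -3.4
E[UV] = -4.8
cov(U,V) = E[UV] − E[U]E[V] = -4.8 − (1.35)(-3.4) = -0.21

-0.2100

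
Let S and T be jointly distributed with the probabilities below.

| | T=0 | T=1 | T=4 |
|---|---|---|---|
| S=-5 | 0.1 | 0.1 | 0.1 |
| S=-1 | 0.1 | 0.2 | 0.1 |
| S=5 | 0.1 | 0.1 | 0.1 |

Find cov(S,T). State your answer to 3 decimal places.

0.040

E[S] = -0.4,  E[T] = 1.6
E[ST] = -0.6
cov(S,T) = E[ST] − E[S]E[T] = -0.6 − (-0.4)(1.6) = 0.04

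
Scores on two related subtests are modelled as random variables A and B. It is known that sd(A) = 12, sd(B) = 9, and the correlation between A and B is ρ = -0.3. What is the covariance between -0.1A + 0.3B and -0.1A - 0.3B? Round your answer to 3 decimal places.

-5.850

Var(A) = (12)² = 144;  Var(B) = (9)² = 81
Cov(A,B) = ρ·sd(A)·sd(B) = -0.3·12·9 = -32.4
Cov(-0.1A + 0.3B, -0.1A - 0.3B) = (-0.1)(-0.1)Var(A) + (0.3)(-0.3)Var(B) + [(-0.1)(-0.3) + (0.3)(-0.1)]Cov(A,B)
= 0.01·144 + -0.09·81 + 0·-32.4 = -5.85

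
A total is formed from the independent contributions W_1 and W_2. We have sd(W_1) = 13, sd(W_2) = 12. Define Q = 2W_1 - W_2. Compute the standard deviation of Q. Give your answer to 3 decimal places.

28.636

Var(W_1) = 169, Var(W_2) = 144
By independence, Var(Q) = (2)²Var(W_1) + (-1)²Var(W_2)
= (2)²·169 + (-1)²·144 = 820
sd(Q) = √820 ≈ 28.636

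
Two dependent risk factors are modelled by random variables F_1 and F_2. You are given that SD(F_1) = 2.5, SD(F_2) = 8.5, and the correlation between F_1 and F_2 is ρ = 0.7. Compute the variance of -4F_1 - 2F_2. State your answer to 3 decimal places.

627.000

Var(F_1) = (2.5)² = 6.25;  Var(F_2) = (8.5)² = 72.25
Cov(F_1,F_2) = ρ·SD(F_1)·SD(F_2) = 0.7·2.5·8.5 = 14.875
Var(-4F_1 - 2F_2) = (-4)²·Var(F_1) + (-2)²·Var(F_2) + 2·(-4)·(-2)·Cov(F_1,F_2)
= 16·6.25 + 4·72.25 + 16·14.875 = 627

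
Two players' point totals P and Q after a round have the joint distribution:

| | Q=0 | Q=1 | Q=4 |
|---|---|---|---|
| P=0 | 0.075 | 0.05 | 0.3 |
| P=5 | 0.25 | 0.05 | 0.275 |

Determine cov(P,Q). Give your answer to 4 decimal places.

E[P] = 2.875,  E[Q] = 2.4
E[PQ] = 5.75
cov(P,Q) = E[PQ] − E[P]E[Q] = 5.75 − (2.875)(2.4) = -1.15

-1.1500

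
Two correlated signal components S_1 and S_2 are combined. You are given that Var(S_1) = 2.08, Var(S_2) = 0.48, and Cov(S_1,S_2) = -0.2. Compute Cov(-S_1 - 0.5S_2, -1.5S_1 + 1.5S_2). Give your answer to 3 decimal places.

Cov(-S_1 - 0.5S_2, -1.5S_1 + 1.5S_2) = (-1)(-1.5)Var(S_1) + (-0.5)(1.5)Var(S_2) + [(-1)(1.5) + (-0.5)(-1.5)]Cov(S_1,S_2)
= 1.5·2.08 + -0.75·0.48 + -0.75·-0.2 = 2.91

2.910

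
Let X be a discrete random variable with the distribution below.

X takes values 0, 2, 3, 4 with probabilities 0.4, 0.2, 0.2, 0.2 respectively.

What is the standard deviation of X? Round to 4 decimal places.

1.6000

E[X] = (0)(0.4) + (2)(0.2) + (3)(0.2) + (4)(0.2) = 1.8
E[X²] = (0)²(0.4) + (2)²(0.2) + (3)²(0.2) + (4)²(0.2) = 5.8
var(X) = E[X²] − (E[X])² = 5.8 − (1.8)² = 2.56
SD(X) = √2.56 ≈ 1.6000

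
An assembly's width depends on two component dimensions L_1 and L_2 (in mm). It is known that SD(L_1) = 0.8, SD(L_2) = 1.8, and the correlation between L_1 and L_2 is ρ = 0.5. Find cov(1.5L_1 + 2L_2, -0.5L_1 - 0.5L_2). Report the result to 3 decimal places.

-4.980

Var(L_1) = (0.8)² = 0.64;  Var(L_2) = (1.8)² = 3.24
cov(L_1,L_2) = ρ·SD(L_1)·SD(L_2) = 0.5·0.8·1.8 = 0.72
cov(1.5L_1 + 2L_2, -0.5L_1 - 0.5L_2) = (1.5)(-0.5)Var(L_1) + (2)(-0.5)Var(L_2) + [(1.5)(-0.5) + (2)(-0.5)]cov(L_1,L_2)
= -0.75·0.64 + -1·3.24 + -1.75·0.72 = -4.98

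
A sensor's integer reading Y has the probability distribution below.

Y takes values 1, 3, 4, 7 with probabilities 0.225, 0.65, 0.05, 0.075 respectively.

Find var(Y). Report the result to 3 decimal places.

2.140

E[Y] = (1)(0.225) + (3)(0.65) + (4)(0.05) + (7)(0.075) = 2.9
E[Y²] = (1)²(0.225) + (3)²(0.65) + (4)²(0.05) + (7)²(0.075) = 10.55
var(Y) = E[Y²] − (E[Y])² = 10.55 − (2.9)² = 2.14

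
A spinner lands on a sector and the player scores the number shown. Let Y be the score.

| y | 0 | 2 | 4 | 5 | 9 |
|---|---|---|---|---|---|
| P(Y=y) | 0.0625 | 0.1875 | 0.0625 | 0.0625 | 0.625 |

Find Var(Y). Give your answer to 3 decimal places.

E[Y] = (0)(0.0625) + (2)(0.1875) + (4)(0.0625) + (5)(0.0625) + (9)(0.625) = 6.5625
E[Y²] = (0)²(0.0625) + (2)²(0.1875) + (4)²(0.0625) + (5)²(0.0625) + (9)²(0.625) = 53.9375
Var(Y) = E[Y²] − (E[Y])² = 53.9375 − (6.5625)² = 10.87109375

10.871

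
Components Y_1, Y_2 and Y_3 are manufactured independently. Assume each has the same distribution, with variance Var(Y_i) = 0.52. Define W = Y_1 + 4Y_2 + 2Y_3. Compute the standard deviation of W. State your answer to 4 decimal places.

By independence, Var(W) = (1)²Var(Y_1) + (4)²Var(Y_2) + (2)²Var(Y_3)
= (1)²·0.52 + (4)²·0.52 + (2)²·0.52 = 10.92
sd(W) = √10.92 ≈ 3.3045

3.3045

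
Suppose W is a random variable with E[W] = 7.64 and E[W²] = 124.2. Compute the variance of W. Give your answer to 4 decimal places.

Var(W) = 124.2 − (7.64)² = 65.8304

65.8304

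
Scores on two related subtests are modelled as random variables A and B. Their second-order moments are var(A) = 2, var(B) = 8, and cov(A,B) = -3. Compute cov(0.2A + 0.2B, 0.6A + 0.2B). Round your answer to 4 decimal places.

cov(0.2A + 0.2B, 0.6A + 0.2B) = (0.2)(0.6)var(A) + (0.2)(0.2)var(B) + [(0.2)(0.2) + (0.2)(0.6)]cov(A,B)
= 0.12·2 + 0.04·8 + 0.16·-3 = 0.08

0.0800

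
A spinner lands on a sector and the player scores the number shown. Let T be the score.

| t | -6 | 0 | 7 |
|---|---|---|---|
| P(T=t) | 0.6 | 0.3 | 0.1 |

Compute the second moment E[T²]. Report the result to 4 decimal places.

26.5000

E[T²] = (-6)²(0.6) + (0)²(0.3) + (7)²(0.1) = 26.5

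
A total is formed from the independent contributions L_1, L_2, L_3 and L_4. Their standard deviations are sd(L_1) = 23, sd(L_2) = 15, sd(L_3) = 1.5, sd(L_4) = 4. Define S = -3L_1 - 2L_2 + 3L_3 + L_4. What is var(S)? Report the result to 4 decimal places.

var(L_1) = 529, var(L_2) = 225, var(L_3) = 2.25, var(L_4) = 16
By independence, var(S) = (-3)²var(L_1) + (-2)²var(L_2) + (3)²var(L_3) + (1)²var(L_4)
= (-3)²·529 + (-2)²·225 + (3)²·2.25 + (1)²·16 = 5697.25

5697.2500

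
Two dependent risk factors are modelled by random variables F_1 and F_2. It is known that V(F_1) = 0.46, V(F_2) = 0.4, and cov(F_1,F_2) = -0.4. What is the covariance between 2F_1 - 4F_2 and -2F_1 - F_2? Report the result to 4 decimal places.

cov(2F_1 - 4F_2, -2F_1 - F_2) = (2)(-2)V(F_1) + (-4)(-1)V(F_2) + [(2)(-1) + (-4)(-2)]cov(F_1,F_2)
= -4·0.46 + 4·0.4 + 6·-0.4 = -2.64

-2.6400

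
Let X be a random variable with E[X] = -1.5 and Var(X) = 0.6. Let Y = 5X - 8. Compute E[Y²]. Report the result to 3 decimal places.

E[5X - 8] = 5·-1.5 − 8 = -15.5
Var(5X - 8) = (5)²·0.6 = 15
E[Y²] = Var(Y) + (E[Y])² = 15 + (-15.5)² = 255.25

255.250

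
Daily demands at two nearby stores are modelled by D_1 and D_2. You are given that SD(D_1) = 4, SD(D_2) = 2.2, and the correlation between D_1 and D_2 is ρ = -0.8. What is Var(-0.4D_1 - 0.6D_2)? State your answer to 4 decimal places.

Var(D_1) = (4)² = 16;  Var(D_2) = (2.2)² = 4.84
Cov(D_1,D_2) = ρ·SD(D_1)·SD(D_2) = -0.8·4·2.2 = -7.04
Var(-0.4D_1 - 0.6D_2) = (-0.4)²·Var(D_1) + (-0.6)²·Var(D_2) + 2·(-0.4)·(-0.6)·Cov(D_1,D_2)
= 0.16·16 + 0.36·4.84 + 0.48·-7.04 = 0.9232

0.9232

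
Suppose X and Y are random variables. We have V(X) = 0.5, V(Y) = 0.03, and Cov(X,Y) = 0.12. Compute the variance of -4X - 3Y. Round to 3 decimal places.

11.150

V(-4X - 3Y) = (-4)²·V(X) + (-3)²·V(Y) + 2·(-4)·(-3)·Cov(X,Y)
= 16·0.5 + 9·0.03 + 24·0.12 = 11.15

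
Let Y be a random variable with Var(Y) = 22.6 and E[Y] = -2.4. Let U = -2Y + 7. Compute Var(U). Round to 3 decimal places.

90.400

Var(-2Y + 7) = (-2)²·Var(Y) = 4·22.6 = 90.4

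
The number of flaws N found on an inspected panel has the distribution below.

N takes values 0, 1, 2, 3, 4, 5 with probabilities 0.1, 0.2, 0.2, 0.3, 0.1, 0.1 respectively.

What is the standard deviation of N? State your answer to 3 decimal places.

E[N] = (0)(0.1) + (1)(0.2) + (2)(0.2) + (3)(0.3) + (4)(0.1) + (5)(0.1) = 2.4
E[N²] = (0)²(0.1) + (1)²(0.2) + (2)²(0.2) + (3)²(0.3) + (4)²(0.1) + (5)²(0.1) = 7.8
var(N) = E[N²] − (E[N])² = 7.8 − (2.4)² = 2.04
SD(N) = √2.04 ≈ 1.428

1.428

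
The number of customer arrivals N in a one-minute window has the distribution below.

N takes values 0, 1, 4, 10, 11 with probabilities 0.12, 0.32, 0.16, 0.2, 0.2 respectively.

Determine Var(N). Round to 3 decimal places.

E[N] = (0)(0.12) + (1)(0.32) + (4)(0.16) + (10)(0.2) + (11)(0.2) = 5.16
E[N²] = (0)²(0.12) + (1)²(0.32) + (4)²(0.16) + (10)²(0.2) + (11)²(0.2) = 47.08
Var(N) = E[N²] − (E[N])² = 47.08 − (5.16)² = 20.4544

20.454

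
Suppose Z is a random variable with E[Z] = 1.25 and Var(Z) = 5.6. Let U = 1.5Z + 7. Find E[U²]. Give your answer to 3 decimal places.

91.366

E[1.5Z + 7] = 1.5·1.25 + 7 = 8.875
Var(1.5Z + 7) = (1.5)²·5.6 = 12.6
E[U²] = Var(U) + (E[U])² = 12.6 + (8.875)² = 91.365625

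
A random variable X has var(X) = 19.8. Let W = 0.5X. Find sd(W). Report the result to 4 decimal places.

2.2249

var(0.5X) = (0.5)²·19.8 = 4.95
sd(W) = √4.95 ≈ 2.2249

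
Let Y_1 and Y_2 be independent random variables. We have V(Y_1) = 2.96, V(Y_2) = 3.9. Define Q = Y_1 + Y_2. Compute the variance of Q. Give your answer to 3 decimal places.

6.860

By independence, V(Q) = (1)²V(Y_1) + (1)²V(Y_2)
= (1)²·2.96 + (1)²·3.9 = 6.86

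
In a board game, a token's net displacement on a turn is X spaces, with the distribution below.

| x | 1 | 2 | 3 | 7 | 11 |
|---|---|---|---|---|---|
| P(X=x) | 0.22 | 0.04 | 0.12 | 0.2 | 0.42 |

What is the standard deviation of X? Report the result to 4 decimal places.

4.1782

E[X] = (1)(0.22) + (2)(0.04) + (3)(0.12) + (7)(0.2) + (11)(0.42) = 6.68
E[X²] = (1)²(0.22) + (2)²(0.04) + (3)²(0.12) + (7)²(0.2) + (11)²(0.42) = 62.08
var(X) = E[X²] − (E[X])² = 62.08 − (6.68)² = 17.4576
SD(X) = √17.4576 ≈ 4.1782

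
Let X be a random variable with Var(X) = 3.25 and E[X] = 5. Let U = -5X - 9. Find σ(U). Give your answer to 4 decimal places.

Var(-5X - 9) = (-5)²·3.25 = 81.25
σ(U) = √81.25 ≈ 9.0139

9.0139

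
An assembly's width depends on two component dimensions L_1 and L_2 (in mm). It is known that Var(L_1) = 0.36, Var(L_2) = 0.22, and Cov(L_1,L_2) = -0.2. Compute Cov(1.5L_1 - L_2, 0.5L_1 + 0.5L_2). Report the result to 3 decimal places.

0.110

Cov(1.5L_1 - L_2, 0.5L_1 + 0.5L_2) = (1.5)(0.5)Var(L_1) + (-1)(0.5)Var(L_2) + [(1.5)(0.5) + (-1)(0.5)]Cov(L_1,L_2)
= 0.75·0.36 + -0.5·0.22 + 0.25·-0.2 = 0.11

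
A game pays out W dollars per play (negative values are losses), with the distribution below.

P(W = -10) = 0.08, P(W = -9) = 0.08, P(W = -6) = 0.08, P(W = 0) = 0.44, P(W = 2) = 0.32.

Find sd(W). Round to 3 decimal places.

E[W] = (-10)(0.08) + (-9)(0.08) + (-6)(0.08) + (0)(0.44) + (2)(0.32) = -1.36
E[W²] = (-10)²(0.08) + (-9)²(0.08) + (-6)²(0.08) + (0)²(0.44) + (2)²(0.32) = 18.64
Var(W) = E[W²] − (E[W])² = 18.64 − (-1.36)² = 16.7904
sd(W) = √16.7904 ≈ 4.098

4.098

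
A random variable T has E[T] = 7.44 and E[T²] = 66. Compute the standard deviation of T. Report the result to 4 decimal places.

Var(T) = 66 − (7.44)² = 10.6464
SD(T) = √10.6464 ≈ 3.2629

3.2629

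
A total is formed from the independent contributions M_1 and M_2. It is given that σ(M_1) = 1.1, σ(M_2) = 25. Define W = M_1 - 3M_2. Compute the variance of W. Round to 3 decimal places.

5626.210

Var(M_1) = 1.21, Var(M_2) = 625
By independence, Var(W) = (1)²Var(M_1) + (-3)²Var(M_2)
= (1)²·1.21 + (-3)²·625 = 5626.21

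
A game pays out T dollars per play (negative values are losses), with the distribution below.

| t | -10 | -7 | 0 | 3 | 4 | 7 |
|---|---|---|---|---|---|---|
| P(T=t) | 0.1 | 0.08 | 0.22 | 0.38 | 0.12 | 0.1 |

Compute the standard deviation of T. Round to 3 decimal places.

E[T] = (-10)(0.1) + (-7)(0.08) + (0)(0.22) + (3)(0.38) + (4)(0.12) + (7)(0.1) = 0.76
E[T²] = (-10)²(0.1) + (-7)²(0.08) + (0)²(0.22) + (3)²(0.38) + (4)²(0.12) + (7)²(0.1) = 24.16
Var(T) = E[T²] − (E[T])² = 24.16 − (0.76)² = 23.5824
SD(T) = √23.5824 ≈ 4.856

4.856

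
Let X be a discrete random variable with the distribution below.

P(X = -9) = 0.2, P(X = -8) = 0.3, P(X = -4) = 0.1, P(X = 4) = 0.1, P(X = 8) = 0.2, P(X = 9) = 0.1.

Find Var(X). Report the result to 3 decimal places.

E[X] = (-9)(0.2) + (-8)(0.3) + (-4)(0.1) + (4)(0.1) + (8)(0.2) + (9)(0.1) = -1.7
E[X²] = (-9)²(0.2) + (-8)²(0.3) + (-4)²(0.1) + (4)²(0.1) + (8)²(0.2) + (9)²(0.1) = 59.5
Var(X) = E[X²] − (E[X])² = 59.5 − (-1.7)² = 56.61

56.610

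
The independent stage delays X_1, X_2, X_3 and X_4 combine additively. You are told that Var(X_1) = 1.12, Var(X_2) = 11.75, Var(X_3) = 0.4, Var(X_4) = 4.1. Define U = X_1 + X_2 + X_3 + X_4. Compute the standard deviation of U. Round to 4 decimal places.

4.1677

By independence, Var(U) = (1)²Var(X_1) + (1)²Var(X_2) + (1)²Var(X_3) + (1)²Var(X_4)
= (1)²·1.12 + (1)²·11.75 + (1)²·0.4 + (1)²·4.1 = 17.37
SD(U) = √17.37 ≈ 4.1677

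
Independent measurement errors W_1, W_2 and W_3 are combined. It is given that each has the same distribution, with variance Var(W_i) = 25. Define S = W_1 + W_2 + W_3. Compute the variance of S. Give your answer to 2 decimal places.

75.00

By independence, Var(S) = (1)²Var(W_1) + (1)²Var(W_2) + (1)²Var(W_3)
= (1)²·25 + (1)²·25 + (1)²·25 = 75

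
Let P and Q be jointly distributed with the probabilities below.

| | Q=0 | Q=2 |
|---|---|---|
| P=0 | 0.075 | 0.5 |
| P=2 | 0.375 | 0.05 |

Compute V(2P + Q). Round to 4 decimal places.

E[P] = 0.85,  E[Q] = 1.1,  E[PQ] = 0.2
V(P) = 1.7 − (0.85)² = 0.9775;  V(Q) = 2.2 − (1.1)² = 0.99
Cov(P,Q) = 0.2 − (0.85)(1.1) = -0.735
V(2P + Q) = (2)²·0.9775 + (1)²·0.99 + 2·(2)·(1)·-0.735 = 1.96

1.9600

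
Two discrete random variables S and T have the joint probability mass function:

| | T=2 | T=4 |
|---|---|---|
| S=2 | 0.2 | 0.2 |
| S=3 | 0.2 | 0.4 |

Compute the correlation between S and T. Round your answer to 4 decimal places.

E[S] = 2.6,  E[T] = 3.2
E[ST] = 8.4
Cov(S,T) = E[ST] − E[S]E[T] = 8.4 − (2.6)(3.2) = 0.08
Var(S) = 0.24,  Var(T) = 0.96
ρ = 0.08 / √(0.24·0.96) ≈ 0.1667

0.1667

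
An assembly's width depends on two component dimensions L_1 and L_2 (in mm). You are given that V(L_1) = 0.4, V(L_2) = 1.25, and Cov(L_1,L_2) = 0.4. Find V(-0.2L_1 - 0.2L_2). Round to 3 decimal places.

V(-0.2L_1 - 0.2L_2) = (-0.2)²·V(L_1) + (-0.2)²·V(L_2) + 2·(-0.2)·(-0.2)·Cov(L_1,L_2)
= 0.04·0.4 + 0.04·1.25 + 0.08·0.4 = 0.098

0.098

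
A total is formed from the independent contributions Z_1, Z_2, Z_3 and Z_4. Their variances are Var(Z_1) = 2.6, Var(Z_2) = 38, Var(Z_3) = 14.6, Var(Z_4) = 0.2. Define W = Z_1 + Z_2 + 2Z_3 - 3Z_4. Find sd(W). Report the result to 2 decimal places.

By independence, Var(W) = (1)²Var(Z_1) + (1)²Var(Z_2) + (2)²Var(Z_3) + (-3)²Var(Z_4)
= (1)²·2.6 + (1)²·38 + (2)²·14.6 + (-3)²·0.2 = 100.8
sd(W) = √100.8 ≈ 10.04

10.04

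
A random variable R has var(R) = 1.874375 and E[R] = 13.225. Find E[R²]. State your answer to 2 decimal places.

176.78

E[R²] = var(R) + (E[R])² = 1.874375 + (13.225)² = 176.775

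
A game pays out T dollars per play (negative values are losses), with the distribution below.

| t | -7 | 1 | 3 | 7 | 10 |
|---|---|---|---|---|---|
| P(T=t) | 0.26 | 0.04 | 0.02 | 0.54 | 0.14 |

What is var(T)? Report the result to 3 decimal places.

E[T] = (-7)(0.26) + (1)(0.04) + (3)(0.02) + (7)(0.54) + (10)(0.14) = 3.46
E[T²] = (-7)²(0.26) + (1)²(0.04) + (3)²(0.02) + (7)²(0.54) + (10)²(0.14) = 53.42
var(T) = E[T²] − (E[T])² = 53.42 − (3.46)² = 41.4484

41.448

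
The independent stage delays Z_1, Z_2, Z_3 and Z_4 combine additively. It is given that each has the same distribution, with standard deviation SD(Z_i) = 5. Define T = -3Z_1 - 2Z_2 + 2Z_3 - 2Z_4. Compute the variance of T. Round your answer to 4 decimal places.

525.0000

var(Z_i) = (5)² = 25
By independence, var(T) = (-3)²var(Z_1) + (-2)²var(Z_2) + (2)²var(Z_3) + (-2)²var(Z_4)
= (-3)²·25 + (-2)²·25 + (2)²·25 + (-2)²·25 = 525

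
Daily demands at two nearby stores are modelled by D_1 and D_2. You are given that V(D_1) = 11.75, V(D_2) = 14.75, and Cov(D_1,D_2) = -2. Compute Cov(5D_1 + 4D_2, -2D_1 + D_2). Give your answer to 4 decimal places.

-52.5000

Cov(5D_1 + 4D_2, -2D_1 + D_2) = (5)(-2)V(D_1) + (4)(1)V(D_2) + [(5)(1) + (4)(-2)]Cov(D_1,D_2)
= -10·11.75 + 4·14.75 + -3·-2 = -52.5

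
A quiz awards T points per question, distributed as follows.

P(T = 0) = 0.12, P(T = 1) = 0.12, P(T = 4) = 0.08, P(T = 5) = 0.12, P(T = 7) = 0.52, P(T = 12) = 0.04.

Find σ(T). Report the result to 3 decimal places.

3.002

E[T] = (0)(0.12) + (1)(0.12) + (4)(0.08) + (5)(0.12) + (7)(0.52) + (12)(0.04) = 5.16
E[T²] = (0)²(0.12) + (1)²(0.12) + (4)²(0.08) + (5)²(0.12) + (7)²(0.52) + (12)²(0.04) = 35.64
var(T) = E[T²] − (E[T])² = 35.64 − (5.16)² = 9.0144
σ(T) = √9.0144 ≈ 3.002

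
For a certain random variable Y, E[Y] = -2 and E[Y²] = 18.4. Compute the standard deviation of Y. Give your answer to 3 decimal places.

3.795

var(Y) = 18.4 − (-2)² = 14.4
sd(Y) = √14.4 ≈ 3.795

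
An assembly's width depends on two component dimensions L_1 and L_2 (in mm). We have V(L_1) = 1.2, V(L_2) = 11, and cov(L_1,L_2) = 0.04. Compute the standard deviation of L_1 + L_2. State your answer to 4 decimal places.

V(L_1 + L_2) = (1)²·V(L_1) + (1)²·V(L_2) + 2·(1)·(1)·cov(L_1,L_2)
= 1·1.2 + 1·11 + 2·0.04 = 12.28
sd(L_1 + L_2) = √12.28 ≈ 3.5043

3.5043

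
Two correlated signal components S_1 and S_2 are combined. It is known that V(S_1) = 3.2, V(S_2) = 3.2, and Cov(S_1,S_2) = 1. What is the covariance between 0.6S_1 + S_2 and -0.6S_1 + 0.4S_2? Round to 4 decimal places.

Cov(0.6S_1 + S_2, -0.6S_1 + 0.4S_2) = (0.6)(-0.6)V(S_1) + (1)(0.4)V(S_2) + [(0.6)(0.4) + (1)(-0.6)]Cov(S_1,S_2)
= -0.36·3.2 + 0.4·3.2 + -0.36·1 = -0.232

-0.2320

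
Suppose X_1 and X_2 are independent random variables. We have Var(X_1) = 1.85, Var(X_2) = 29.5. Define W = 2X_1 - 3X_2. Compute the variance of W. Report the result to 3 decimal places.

By independence, Var(W) = (2)²Var(X_1) + (-3)²Var(X_2)
= (2)²·1.85 + (-3)²·29.5 = 272.9

272.900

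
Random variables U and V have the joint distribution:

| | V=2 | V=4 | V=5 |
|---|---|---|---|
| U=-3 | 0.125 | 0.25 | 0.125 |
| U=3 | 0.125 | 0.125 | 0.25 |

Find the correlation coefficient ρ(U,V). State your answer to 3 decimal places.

0.107

E[U] = 0,  E[V] = 3.875
E[UV] = 0.375
Cov(U,V) = E[UV] − E[U]E[V] = 0.375 − (0)(3.875) = 0.375
Var(U) = 9,  Var(V) = 1.359375
ρ = 0.375 / √(9·1.359375) ≈ 0.107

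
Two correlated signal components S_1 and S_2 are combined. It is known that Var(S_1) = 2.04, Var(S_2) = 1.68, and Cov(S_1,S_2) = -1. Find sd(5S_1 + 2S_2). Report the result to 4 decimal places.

6.1417

Var(5S_1 + 2S_2) = (5)²·Var(S_1) + (2)²·Var(S_2) + 2·(5)·(2)·Cov(S_1,S_2)
= 25·2.04 + 4·1.68 + 20·-1 = 37.72
sd(5S_1 + 2S_2) = √37.72 ≈ 6.1417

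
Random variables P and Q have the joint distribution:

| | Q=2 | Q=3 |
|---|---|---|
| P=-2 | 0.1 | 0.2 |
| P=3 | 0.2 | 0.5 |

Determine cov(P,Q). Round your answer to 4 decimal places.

0.0500

E[P] = 1.5,  E[Q] = 2.7
E[PQ] = 4.1
cov(P,Q) = E[PQ] − E[P]E[Q] = 4.1 − (1.5)(2.7) = 0.05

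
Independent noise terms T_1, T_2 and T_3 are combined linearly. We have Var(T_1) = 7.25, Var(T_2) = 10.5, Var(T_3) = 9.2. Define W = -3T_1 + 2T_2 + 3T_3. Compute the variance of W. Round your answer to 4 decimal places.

190.0500

By independence, Var(W) = (-3)²Var(T_1) + (2)²Var(T_2) + (3)²Var(T_3)
= (-3)²·7.25 + (2)²·10.5 + (3)²·9.2 = 190.05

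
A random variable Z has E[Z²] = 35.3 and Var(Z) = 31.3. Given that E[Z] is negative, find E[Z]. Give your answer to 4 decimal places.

-2.0000

(E[Z])² = E[Z²] − Var(Z) = 35.3 − 31.3 = 4
E[Z] = −√4 = -2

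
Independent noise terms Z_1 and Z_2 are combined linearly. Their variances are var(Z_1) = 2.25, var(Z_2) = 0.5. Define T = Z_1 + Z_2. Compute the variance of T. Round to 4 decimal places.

2.7500

By independence, var(T) = (1)²var(Z_1) + (1)²var(Z_2)
= (1)²·2.25 + (1)²·0.5 = 2.75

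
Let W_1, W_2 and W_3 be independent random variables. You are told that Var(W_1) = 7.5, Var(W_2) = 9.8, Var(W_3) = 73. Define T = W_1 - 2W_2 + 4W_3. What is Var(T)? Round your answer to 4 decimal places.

1214.7000

By independence, Var(T) = (1)²Var(W_1) + (-2)²Var(W_2) + (4)²Var(W_3)
= (1)²·7.5 + (-2)²·9.8 + (4)²·73 = 1214.7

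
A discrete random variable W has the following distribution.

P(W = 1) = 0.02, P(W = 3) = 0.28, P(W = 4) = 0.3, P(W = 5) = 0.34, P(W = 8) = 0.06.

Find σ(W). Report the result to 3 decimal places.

1.305

E[W] = (1)(0.02) + (3)(0.28) + (4)(0.3) + (5)(0.34) + (8)(0.06) = 4.24
E[W²] = (1)²(0.02) + (3)²(0.28) + (4)²(0.3) + (5)²(0.34) + (8)²(0.06) = 19.68
Var(W) = E[W²] − (E[W])² = 19.68 − (4.24)² = 1.7024
σ(W) = √1.7024 ≈ 1.305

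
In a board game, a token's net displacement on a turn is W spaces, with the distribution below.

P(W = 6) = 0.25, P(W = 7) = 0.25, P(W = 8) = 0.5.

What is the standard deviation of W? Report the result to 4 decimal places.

E[W] = (6)(0.25) + (7)(0.25) + (8)(0.5) = 7.25
E[W²] = (6)²(0.25) + (7)²(0.25) + (8)²(0.5) = 53.25
Var(W) = E[W²] − (E[W])² = 53.25 − (7.25)² = 0.6875
SD(W) = √0.6875 ≈ 0.8292

0.8292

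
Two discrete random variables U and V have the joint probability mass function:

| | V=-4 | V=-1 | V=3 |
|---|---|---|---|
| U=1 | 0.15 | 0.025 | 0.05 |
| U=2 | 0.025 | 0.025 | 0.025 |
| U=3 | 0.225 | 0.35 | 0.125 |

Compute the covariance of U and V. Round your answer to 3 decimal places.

0.265

E[U] = 2.475,  E[V] = -1.4
E[UV] = -3.2
Cov(U,V) = E[UV] − E[U]E[V] = -3.2 − (2.475)(-1.4) = 0.265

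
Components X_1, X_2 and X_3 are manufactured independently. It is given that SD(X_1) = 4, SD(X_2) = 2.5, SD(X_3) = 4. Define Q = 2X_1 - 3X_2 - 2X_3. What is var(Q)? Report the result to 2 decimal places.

var(X_1) = 16, var(X_2) = 6.25, var(X_3) = 16
By independence, var(Q) = (2)²var(X_1) + (-3)²var(X_2) + (-2)²var(X_3)
= (2)²·16 + (-3)²·6.25 + (-2)²·16 = 184.25

184.25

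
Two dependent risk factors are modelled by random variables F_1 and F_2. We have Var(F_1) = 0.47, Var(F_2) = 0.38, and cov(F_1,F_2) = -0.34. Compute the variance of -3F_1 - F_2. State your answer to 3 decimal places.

Var(-3F_1 - F_2) = (-3)²·Var(F_1) + (-1)²·Var(F_2) + 2·(-3)·(-1)·cov(F_1,F_2)
= 9·0.47 + 1·0.38 + 6·-0.34 = 2.57

2.570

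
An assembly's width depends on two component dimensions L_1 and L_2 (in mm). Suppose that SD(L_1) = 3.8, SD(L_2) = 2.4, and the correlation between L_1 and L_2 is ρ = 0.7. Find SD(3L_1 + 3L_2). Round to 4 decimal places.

17.2253

Var(L_1) = (3.8)² = 14.44;  Var(L_2) = (2.4)² = 5.76
cov(L_1,L_2) = ρ·SD(L_1)·SD(L_2) = 0.7·3.8·2.4 = 6.384
Var(3L_1 + 3L_2) = (3)²·Var(L_1) + (3)²·Var(L_2) + 2·(3)·(3)·cov(L_1,L_2)
= 9·14.44 + 9·5.76 + 18·6.384 = 296.712
SD(3L_1 + 3L_2) = √296.712 ≈ 17.2253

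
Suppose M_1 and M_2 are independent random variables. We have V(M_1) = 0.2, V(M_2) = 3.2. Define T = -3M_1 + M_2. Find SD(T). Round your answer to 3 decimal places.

2.236

By independence, V(T) = (-3)²V(M_1) + (1)²V(M_2)
= (-3)²·0.2 + (1)²·3.2 = 5
SD(T) = √5 ≈ 2.236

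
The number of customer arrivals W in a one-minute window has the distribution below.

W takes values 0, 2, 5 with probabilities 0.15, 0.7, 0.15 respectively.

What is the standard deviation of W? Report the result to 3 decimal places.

1.388

E[W] = (0)(0.15) + (2)(0.7) + (5)(0.15) = 2.15
E[W²] = (0)²(0.15) + (2)²(0.7) + (5)²(0.15) = 6.55
V(W) = E[W²] − (E[W])² = 6.55 − (2.15)² = 1.9275
sd(W) = √1.9275 ≈ 1.388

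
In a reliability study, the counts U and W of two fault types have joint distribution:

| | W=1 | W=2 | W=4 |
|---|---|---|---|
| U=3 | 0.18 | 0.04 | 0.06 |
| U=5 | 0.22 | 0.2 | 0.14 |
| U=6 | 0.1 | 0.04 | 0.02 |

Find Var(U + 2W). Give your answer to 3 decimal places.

E[U] = 4.6,  E[W] = 1.94,  E[UW] = 8.96
Var(U) = 22.28 − (4.6)² = 1.12;  Var(W) = 5.14 − (1.94)² = 1.3764
Cov(U,W) = 8.96 − (4.6)(1.94) = 0.036
Var(U + 2W) = (1)²·1.12 + (2)²·1.3764 + 2·(1)·(2)·0.036 = 6.7696

6.770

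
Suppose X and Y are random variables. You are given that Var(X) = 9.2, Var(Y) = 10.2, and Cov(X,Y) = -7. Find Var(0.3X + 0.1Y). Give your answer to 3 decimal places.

Var(0.3X + 0.1Y) = (0.3)²·Var(X) + (0.1)²·Var(Y) + 2·(0.3)·(0.1)·Cov(X,Y)
= 0.09·9.2 + 0.01·10.2 + 0.06·-7 = 0.51

0.510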